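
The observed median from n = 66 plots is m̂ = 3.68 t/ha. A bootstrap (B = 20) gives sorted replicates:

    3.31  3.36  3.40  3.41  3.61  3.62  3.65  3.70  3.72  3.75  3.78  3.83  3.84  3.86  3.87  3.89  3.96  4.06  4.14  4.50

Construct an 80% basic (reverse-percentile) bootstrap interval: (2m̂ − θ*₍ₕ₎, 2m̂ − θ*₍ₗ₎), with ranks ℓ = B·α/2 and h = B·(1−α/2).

(3.30, 4.00)

Percentile endpoints at ranks 2 and 18: θ*₍2₎ = 3.36, θ*₍18₎ = 4.06.
Basic interval reflects these around m̂:
  lower = 2 × 3.68 − 4.06 = 3.30
  upper = 2 × 3.68 − 3.36 = 4.00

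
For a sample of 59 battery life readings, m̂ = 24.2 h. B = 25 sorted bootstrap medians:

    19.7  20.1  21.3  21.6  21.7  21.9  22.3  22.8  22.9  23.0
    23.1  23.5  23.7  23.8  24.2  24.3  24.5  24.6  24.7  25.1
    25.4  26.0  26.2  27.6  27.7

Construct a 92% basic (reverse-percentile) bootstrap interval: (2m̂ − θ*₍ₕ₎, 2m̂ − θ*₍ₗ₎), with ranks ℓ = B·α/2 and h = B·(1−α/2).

(20.8, 28.7)

Percentile endpoints at ranks 1 and 24: θ*₍1₎ = 19.7, θ*₍24₎ = 27.6.
Basic interval reflects these around m̂:
  lower = 2 × 24.2 − 27.6 = 20.8
  upper = 2 × 24.2 − 19.7 = 28.7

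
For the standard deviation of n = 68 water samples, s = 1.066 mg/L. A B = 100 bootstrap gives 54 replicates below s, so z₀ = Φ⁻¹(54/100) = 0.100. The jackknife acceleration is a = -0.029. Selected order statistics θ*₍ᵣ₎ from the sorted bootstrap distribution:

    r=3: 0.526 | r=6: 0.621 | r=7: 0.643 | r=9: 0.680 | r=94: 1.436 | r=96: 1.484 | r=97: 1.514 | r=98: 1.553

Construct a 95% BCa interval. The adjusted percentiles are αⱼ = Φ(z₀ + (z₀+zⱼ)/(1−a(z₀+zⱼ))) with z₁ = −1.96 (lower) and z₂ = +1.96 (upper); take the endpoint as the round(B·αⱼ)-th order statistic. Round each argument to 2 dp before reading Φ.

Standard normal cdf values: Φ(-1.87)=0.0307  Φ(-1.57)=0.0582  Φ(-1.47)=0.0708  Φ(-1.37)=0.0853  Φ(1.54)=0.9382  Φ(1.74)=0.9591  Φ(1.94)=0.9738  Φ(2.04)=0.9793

(0.526, 1.553)

Lower: z₀ + z₁ = 0.100 + (-1.960) = -1.860; 1 − a(z₀+z₁) = 1 − (-0.029)(-1.860) = 0.9461; argument = 0.100 + (-1.860)/0.9461 = -1.8660 → -1.87.
α₁ = Φ(-1.87) = 0.0307; rank = round(100 × 0.0307) = 3; θ*₍3₎ = 0.526.
Upper: z₀ + z₂ = 2.060; 1 − a(z₀+z₂) = 1.0597; argument = 2.0439 → 2.04; α₂ = 0.9793; rank = 98; θ*₍98₎ = 1.553.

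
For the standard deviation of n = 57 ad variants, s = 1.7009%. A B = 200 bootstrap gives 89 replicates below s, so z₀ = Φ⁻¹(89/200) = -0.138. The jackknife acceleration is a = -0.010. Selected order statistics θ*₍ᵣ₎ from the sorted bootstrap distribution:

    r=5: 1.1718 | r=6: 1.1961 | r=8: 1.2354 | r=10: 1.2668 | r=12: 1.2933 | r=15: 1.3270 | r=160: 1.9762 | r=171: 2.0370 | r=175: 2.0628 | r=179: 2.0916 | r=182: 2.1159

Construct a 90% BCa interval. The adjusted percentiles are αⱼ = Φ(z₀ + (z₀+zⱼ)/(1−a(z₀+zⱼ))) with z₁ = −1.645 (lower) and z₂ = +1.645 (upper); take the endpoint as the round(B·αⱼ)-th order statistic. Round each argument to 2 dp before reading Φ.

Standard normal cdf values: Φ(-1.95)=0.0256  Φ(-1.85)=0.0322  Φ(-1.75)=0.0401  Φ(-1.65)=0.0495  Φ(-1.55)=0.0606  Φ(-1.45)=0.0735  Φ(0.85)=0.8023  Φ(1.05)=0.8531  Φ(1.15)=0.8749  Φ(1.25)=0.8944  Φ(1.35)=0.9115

Lower: z₀ + z₁ = -0.138 + (-1.645) = -1.783; 1 − a(z₀+z₁) = 1 − (-0.010)(-1.783) = 0.9822; argument = -0.138 + (-1.783)/0.9822 = -1.9534 → -1.95.
α₁ = Φ(-1.95) = 0.0256; rank = round(200 × 0.0256) = 5; θ*₍5₎ = 1.1718.
Upper: z₀ + z₂ = 1.507; 1 − a(z₀+z₂) = 1.0151; argument = 1.3466 → 1.35; α₂ = 0.9115; rank = 182; θ*₍182₎ = 2.1159.

(1.1718, 2.1159)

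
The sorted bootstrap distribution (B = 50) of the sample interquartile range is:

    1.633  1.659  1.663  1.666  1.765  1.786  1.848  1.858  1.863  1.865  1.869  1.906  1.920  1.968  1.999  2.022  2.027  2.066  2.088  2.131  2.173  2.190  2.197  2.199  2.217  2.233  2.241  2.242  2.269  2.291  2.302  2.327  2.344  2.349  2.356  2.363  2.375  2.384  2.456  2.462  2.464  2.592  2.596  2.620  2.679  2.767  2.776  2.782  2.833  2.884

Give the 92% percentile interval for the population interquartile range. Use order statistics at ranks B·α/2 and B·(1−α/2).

α = 0.08; lower rank = 50 × 0.040 = 2; upper rank = 50 × 0.960 = 48.
The 2nd smallest replicate is 1.659; the 48th is 2.782.

(1.659, 2.782)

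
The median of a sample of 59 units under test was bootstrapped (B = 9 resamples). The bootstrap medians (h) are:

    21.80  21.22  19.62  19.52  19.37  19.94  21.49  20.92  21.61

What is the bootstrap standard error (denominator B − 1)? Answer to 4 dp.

SE* = 0.9883

Bootstrap SE is the standard deviation of the 9 replicate medians.
Mean of replicates: (21.80 + 21.22 + 19.62 + 19.52 + 19.37 + 19.94 + 21.49 + 20.92 + 21.61) / 9 = 185.49000 / 9 = 20.61000
Sum of squared deviations: (+1.19000)² + (+0.61000)² + (−0.99000)² + (−1.09000)² + (−1.24000)² + (−0.67000)² + (+0.88000)² + (+0.31000)² + (+1.00000)² = 7.81340
Variance = 7.81340 / 8 = 0.97667
SE* = √0.97667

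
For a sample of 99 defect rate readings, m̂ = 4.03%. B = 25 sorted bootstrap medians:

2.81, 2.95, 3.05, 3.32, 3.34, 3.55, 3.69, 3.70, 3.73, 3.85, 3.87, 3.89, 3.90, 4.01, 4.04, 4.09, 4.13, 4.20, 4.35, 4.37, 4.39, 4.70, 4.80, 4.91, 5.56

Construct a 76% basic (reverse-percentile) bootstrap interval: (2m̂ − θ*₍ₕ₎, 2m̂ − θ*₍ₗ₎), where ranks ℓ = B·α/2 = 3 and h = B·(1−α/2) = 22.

Percentile endpoints at ranks 3 and 22: θ*₍3₎ = 3.05, θ*₍22₎ = 4.70.
Basic interval reflects these around m̂:
  lower = 2 × 4.03 − 4.70 = 3.36
  upper = 2 × 4.03 − 3.05 = 5.01

(3.36, 5.01)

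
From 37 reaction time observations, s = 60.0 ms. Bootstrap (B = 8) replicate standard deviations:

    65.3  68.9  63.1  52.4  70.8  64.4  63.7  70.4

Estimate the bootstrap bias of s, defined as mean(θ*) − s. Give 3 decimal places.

bias = +4.875

mean(θ*) = (65.3 + 68.9 + 63.1 + 52.4 + 70.8 + 64.4 + 63.7 + 70.4) / 8 = 64.8750
bias = 64.8750 − 60.0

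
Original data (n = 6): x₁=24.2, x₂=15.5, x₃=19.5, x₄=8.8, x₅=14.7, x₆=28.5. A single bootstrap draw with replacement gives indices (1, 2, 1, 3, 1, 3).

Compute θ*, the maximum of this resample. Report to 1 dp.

Resample values: 24.2, 15.5, 24.2, 19.5, 24.2, 19.5.
Maximum = 24.2

θ* = 24.2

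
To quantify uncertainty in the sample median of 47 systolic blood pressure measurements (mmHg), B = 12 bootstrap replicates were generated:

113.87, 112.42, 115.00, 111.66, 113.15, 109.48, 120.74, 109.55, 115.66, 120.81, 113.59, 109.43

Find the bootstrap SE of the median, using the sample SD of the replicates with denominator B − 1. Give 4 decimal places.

Bootstrap SE is the standard deviation of the 12 replicate medians.
Mean of replicates: (113.87 + 112.42 + 115.00 + 111.66 + 113.15 + 109.48 + 120.74 + 109.55 + 115.66 + 120.81 + 113.59 + 109.43) / 12 = 1365.36000 / 12 = 113.78000
Sum of squared deviations: (+0.09000)² + (−1.36000)² + (+1.22000)² + (−2.12000)² + (−0.63000)² + (−4.30000)² + (+6.96000)² + (−4.23000)² + (+1.88000)² + (+7.03000)² + (−0.19000)² + (−4.35000)² = 164.97580
Variance = 164.97580 / 11 = 14.99780
SE* = √14.99780

SE* = 3.8727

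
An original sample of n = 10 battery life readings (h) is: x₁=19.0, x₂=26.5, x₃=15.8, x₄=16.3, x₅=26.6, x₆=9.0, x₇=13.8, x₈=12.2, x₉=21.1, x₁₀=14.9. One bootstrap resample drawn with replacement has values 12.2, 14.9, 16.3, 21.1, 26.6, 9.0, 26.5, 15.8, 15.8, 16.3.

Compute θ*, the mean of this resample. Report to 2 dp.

Mean = (12.2 + 14.9 + 16.3 + 21.1 + 26.6 + 9.0 + 26.5 + 15.8 + 15.8 + 16.3) / 10 = 174.50 / 10 = 17.45

θ* = 17.45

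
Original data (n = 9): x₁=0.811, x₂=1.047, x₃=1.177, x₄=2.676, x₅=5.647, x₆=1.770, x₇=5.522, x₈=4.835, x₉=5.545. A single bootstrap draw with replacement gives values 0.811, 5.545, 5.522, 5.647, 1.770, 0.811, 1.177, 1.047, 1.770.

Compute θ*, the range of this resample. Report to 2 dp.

θ* = 4.84

Range = 5.647 − 0.811 = 4.84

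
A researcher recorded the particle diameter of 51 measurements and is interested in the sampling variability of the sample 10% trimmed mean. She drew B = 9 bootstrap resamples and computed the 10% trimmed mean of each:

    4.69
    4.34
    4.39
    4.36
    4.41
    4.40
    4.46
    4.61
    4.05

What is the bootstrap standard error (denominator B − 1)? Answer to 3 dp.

SE* = 0.180

Bootstrap SE is the standard deviation of the 9 replicate 10% trimmed means.
Mean of replicates: (4.69 + 4.34 + 4.39 + 4.36 + 4.41 + 4.40 + 4.46 + 4.61 + 4.05) / 9 = 39.7100 / 9 = 4.4122
Sum of squared deviations: (+0.2778)² + (−0.0722)² + (−0.0222)² + (−0.0522)² + (−0.0022)² + (−0.0122)² + (+0.0478)² + (+0.1978)² + (−0.3622)² = 0.2584
Variance = 0.2584 / 8 = 0.0323
SE* = √0.0323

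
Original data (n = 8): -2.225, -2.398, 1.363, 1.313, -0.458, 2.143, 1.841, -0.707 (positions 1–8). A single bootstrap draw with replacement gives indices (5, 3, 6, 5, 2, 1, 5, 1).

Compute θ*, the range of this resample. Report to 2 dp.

Resample values: -0.458, 1.363, 2.143, -0.458, -2.398, -2.225, -0.458, -2.225.
Range = 2.143 − -2.398 = 4.54

θ* = 4.54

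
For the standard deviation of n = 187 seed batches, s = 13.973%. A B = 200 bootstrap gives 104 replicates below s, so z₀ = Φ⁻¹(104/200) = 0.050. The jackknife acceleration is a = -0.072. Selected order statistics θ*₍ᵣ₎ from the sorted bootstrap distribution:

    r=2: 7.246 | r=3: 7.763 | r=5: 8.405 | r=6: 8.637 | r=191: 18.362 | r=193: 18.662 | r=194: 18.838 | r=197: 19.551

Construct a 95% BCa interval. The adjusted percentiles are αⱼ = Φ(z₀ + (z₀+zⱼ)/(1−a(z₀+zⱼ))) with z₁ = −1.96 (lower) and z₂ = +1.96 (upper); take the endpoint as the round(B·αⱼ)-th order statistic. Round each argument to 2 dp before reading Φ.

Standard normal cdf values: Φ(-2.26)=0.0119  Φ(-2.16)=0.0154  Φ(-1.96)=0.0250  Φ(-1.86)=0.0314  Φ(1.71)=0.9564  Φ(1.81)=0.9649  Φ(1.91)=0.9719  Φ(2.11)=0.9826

Lower: z₀ + z₁ = 0.050 + (-1.960) = -1.910; 1 − a(z₀+z₁) = 1 − (-0.072)(-1.910) = 0.8625; argument = 0.050 + (-1.910)/0.8625 = -2.1645 → -2.16.
α₁ = Φ(-2.16) = 0.0154; rank = round(200 × 0.0154) = 3; θ*₍3₎ = 7.763.
Upper: z₀ + z₂ = 2.010; 1 − a(z₀+z₂) = 1.1447; argument = 1.8059 → 1.81; α₂ = 0.9649; rank = 193; θ*₍193₎ = 18.662.

(7.763, 18.662)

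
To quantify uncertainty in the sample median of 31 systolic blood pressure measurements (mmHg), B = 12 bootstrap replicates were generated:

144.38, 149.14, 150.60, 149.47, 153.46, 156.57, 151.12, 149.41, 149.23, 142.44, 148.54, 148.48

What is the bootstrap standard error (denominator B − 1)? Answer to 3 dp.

SE* = 3.663

Bootstrap SE is the standard deviation of the 12 replicate medians.
Mean of replicates: (144.38 + 149.14 + 150.60 + 149.47 + 153.46 + 156.57 + 151.12 + 149.41 + 149.23 + 142.44 + 148.54 + 148.48) / 12 = 1792.8400 / 12 = 149.4033
Sum of squared deviations: (−5.0233)² + (−0.2633)² + (+1.1967)² + (+0.0667)² + (+4.0567)² + (+7.1667)² + (+1.7167)² + (+0.0067)² + (−0.1733)² + (−6.9633)² + (−0.8633)² + (−0.9233)² = 147.6203
Variance = 147.6203 / 11 = 13.4200
SE* = √13.4200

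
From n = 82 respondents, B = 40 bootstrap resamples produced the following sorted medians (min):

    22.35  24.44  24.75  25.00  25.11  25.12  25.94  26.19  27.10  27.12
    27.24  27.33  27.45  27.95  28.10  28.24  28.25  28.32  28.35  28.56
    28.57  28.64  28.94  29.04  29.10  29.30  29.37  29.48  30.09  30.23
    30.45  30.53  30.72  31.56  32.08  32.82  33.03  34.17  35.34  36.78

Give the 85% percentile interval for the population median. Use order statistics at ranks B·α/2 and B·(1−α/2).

α = 0.15; lower rank = 40 × 0.075 = 3; upper rank = 40 × 0.925 = 37.
The 3rd smallest replicate is 24.75; the 37th is 33.03.

(24.75, 33.03)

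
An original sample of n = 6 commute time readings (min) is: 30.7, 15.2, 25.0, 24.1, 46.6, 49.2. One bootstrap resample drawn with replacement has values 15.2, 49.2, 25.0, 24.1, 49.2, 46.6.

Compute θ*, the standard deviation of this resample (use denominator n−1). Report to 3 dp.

θ* = 15.157

Mean = 34.8833; sum of squared deviations = 1148.6083
s² = 1148.6083 / 5 = 229.7217
s = √229.7217 = 15.157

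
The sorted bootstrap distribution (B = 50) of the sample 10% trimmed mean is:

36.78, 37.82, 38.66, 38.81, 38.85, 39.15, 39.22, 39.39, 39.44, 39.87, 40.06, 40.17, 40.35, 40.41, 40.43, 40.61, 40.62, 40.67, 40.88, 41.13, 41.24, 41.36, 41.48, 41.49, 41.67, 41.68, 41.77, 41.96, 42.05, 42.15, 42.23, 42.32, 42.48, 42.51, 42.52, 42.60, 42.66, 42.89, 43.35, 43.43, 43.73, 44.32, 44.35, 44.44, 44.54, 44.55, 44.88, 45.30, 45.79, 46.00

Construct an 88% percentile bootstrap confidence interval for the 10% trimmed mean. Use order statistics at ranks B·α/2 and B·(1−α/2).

(38.66, 44.88)

α = 0.12; lower rank = 50 × 0.060 = 3; upper rank = 50 × 0.940 = 47.
The 3rd smallest replicate is 38.66; the 47th is 44.88.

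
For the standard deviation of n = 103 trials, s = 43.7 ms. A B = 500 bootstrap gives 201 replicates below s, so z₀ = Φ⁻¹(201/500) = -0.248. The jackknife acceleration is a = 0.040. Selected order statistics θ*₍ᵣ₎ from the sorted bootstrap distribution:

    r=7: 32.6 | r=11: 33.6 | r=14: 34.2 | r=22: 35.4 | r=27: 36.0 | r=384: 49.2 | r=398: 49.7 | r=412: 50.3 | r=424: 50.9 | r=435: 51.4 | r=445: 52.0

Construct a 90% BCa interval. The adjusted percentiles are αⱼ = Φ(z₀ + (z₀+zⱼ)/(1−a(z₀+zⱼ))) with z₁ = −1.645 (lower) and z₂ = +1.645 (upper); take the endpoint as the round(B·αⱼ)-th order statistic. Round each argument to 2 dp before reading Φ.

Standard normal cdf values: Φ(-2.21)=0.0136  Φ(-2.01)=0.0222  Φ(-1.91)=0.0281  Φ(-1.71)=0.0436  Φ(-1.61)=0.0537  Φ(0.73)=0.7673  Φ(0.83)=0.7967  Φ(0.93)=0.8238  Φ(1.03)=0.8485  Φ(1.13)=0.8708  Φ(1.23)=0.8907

(33.6, 52.0)

Lower: z₀ + z₁ = -0.248 + (-1.645) = -1.893; 1 − a(z₀+z₁) = 1 − (0.040)(-1.893) = 1.0757; argument = -0.248 + (-1.893)/1.0757 = -2.0078 → -2.01.
α₁ = Φ(-2.01) = 0.0222; rank = round(500 × 0.0222) = 11; θ*₍11₎ = 33.6.
Upper: z₀ + z₂ = 1.397; 1 − a(z₀+z₂) = 0.9441; argument = 1.2317 → 1.23; α₂ = 0.8907; rank = 445; θ*₍445₎ = 52.0.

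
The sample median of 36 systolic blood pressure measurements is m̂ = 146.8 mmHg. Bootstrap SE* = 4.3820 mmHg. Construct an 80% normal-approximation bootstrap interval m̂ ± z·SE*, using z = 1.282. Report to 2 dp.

(141.18, 152.42)

Margin = 1.282 × 4.3820 = 5.618
Interval: 146.8 ± 5.618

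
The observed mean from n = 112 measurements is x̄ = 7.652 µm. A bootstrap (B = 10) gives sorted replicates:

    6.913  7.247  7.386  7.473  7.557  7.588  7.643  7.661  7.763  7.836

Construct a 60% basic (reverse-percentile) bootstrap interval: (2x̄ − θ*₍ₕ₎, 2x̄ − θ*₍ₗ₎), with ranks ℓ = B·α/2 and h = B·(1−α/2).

Percentile endpoints at ranks 2 and 8: θ*₍2₎ = 7.247, θ*₍8₎ = 7.661.
Basic interval reflects these around x̄:
  lower = 2 × 7.652 − 7.661 = 7.643
  upper = 2 × 7.652 − 7.247 = 8.057

(7.643, 8.057)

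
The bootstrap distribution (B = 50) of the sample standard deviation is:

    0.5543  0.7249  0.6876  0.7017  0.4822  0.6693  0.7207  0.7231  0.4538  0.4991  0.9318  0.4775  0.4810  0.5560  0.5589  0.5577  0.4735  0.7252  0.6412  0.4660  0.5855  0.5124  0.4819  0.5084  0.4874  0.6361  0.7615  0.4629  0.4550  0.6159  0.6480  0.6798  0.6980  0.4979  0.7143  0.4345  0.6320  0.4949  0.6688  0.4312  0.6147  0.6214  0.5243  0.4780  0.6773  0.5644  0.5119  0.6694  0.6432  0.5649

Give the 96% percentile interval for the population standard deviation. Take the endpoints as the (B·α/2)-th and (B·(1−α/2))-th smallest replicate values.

Sorted replicates: 0.4312, 0.4345, 0.4538, 0.4550, 0.4629, 0.4660, 0.4735, 0.4775, 0.4780, 0.4810, 0.4819, 0.4822, 0.4874, 0.4949, 0.4979, 0.4991, 0.5084, 0.5119, 0.5124, 0.5243, 0.5543, 0.5560, 0.5577, 0.5589, 0.5644, 0.5649, 0.5855, 0.6147, 0.6159, 0.6214, 0.6320, 0.6361, 0.6412, 0.6432, 0.6480, 0.6688, 0.6693, 0.6694, 0.6773, 0.6798, 0.6876, 0.6980, 0.7017, 0.7143, 0.7207, 0.7231, 0.7249, 0.7252, 0.7615, 0.9318
α = 0.04; lower rank = 50 × 0.020 = 1; upper rank = 50 × 0.980 = 49.
The 1st smallest replicate is 0.4312; the 49th is 0.7615.

(0.4312, 0.7615)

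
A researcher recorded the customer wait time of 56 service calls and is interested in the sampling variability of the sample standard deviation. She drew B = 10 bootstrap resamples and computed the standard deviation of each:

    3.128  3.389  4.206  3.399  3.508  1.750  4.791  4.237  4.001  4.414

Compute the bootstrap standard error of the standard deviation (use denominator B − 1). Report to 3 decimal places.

SE* = 0.862

Bootstrap SE is the standard deviation of the 10 replicate standard deviations.
Mean of replicates: (3.128 + 3.389 + 4.206 + 3.399 + 3.508 + 1.750 + 4.791 + 4.237 + 4.001 + 4.414) / 10 = 36.8230 / 10 = 3.6823
Sum of squared deviations: (−0.5543)² + (−0.2933)² + (+0.5237)² + (−0.2833)² + (−0.1743)² + (−1.9323)² + (+1.1087)² + (+0.5547)² + (+0.3187)² + (+0.7317)² = 6.6858
Variance = 6.6858 / 9 = 0.7429
SE* = √0.7429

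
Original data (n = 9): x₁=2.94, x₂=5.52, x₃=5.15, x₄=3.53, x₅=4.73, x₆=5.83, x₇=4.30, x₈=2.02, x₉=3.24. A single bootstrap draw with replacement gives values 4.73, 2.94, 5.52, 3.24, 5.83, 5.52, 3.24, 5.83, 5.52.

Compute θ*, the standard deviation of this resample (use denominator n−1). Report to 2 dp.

θ* = 1.22

Mean = 4.7078; sum of squared deviations = 11.9322
s² = 11.9322 / 8 = 1.4915
s = √1.4915 = 1.22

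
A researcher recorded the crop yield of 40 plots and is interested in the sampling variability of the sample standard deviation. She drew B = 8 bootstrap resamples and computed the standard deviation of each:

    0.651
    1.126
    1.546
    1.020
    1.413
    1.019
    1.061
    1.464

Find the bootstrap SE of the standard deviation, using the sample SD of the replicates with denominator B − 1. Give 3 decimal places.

SE* = 0.296

Bootstrap SE is the standard deviation of the 8 replicate standard deviations.
Mean of replicates: (0.651 + 1.126 + 1.546 + 1.020 + 1.413 + 1.019 + 1.061 + 1.464) / 8 = 9.3000 / 8 = 1.1625
Sum of squared deviations: (−0.5115)² + (−0.0365)² + (+0.3835)² + (−0.1425)² + (+0.2505)² + (−0.1435)² + (−0.1015)² + (+0.3015)² = 0.6149
Variance = 0.6149 / 7 = 0.0878
SE* = √0.0878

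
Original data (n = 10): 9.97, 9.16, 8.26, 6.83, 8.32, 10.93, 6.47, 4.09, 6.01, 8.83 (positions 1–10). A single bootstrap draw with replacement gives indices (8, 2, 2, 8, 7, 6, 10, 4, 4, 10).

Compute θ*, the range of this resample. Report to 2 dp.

Resample values: 4.09, 9.16, 9.16, 4.09, 6.47, 10.93, 8.83, 6.83, 6.83, 8.83.
Range = 10.93 − 4.09 = 6.84

θ* = 6.84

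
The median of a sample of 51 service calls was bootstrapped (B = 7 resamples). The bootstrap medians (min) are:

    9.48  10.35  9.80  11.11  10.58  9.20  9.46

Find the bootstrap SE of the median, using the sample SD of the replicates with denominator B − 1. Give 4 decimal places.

Bootstrap SE is the standard deviation of the 7 replicate medians.
Mean of replicates: (9.48 + 10.35 + 9.80 + 11.11 + 10.58 + 9.20 + 9.46) / 7 = 69.98000 / 7 = 9.99714
Sum of squared deviations: (−0.51714)² + (+0.35286)² + (−0.19714)² + (+1.11286)² + (+0.58286)² + (−0.79714)² + (−0.53714)² = 2.93294
Variance = 2.93294 / 6 = 0.48882
SE* = √0.48882

SE* = 0.6992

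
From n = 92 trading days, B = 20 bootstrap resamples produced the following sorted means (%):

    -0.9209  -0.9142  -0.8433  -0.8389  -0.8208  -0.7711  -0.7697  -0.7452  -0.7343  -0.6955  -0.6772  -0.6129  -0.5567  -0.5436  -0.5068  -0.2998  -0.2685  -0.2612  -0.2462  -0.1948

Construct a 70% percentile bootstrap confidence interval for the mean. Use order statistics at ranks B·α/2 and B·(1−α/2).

(-0.8433, -0.2685)

α = 0.30; lower rank = 20 × 0.150 = 3; upper rank = 20 × 0.850 = 17.
The 3rd smallest replicate is -0.8433; the 17th is -0.2685.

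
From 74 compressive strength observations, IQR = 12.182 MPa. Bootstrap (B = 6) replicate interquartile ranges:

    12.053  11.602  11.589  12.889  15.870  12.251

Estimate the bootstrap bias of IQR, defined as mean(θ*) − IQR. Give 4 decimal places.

bias = +0.5270

mean(θ*) = (12.053 + 11.602 + 11.589 + 12.889 + 15.870 + 12.251) / 6 = 12.70900
bias = 12.70900 − 12.182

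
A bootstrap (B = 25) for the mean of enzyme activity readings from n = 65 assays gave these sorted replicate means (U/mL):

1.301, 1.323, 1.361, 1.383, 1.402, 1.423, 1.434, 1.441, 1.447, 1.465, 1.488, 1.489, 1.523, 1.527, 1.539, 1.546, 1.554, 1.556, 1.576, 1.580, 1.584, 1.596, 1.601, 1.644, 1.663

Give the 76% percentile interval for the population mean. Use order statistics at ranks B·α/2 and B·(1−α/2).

α = 0.24; lower rank = 25 × 0.120 = 3; upper rank = 25 × 0.880 = 22.
The 3rd smallest replicate is 1.361; the 22nd is 1.596.

(1.361, 1.596)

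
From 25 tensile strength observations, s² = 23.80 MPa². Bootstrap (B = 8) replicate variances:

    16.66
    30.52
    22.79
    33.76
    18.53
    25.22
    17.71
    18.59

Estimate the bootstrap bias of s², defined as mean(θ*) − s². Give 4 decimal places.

bias = −0.8275

mean(θ*) = (16.66 + 30.52 + 22.79 + 33.76 + 18.53 + 25.22 + 17.71 + 18.59) / 8 = 22.97250
bias = 22.97250 − 23.80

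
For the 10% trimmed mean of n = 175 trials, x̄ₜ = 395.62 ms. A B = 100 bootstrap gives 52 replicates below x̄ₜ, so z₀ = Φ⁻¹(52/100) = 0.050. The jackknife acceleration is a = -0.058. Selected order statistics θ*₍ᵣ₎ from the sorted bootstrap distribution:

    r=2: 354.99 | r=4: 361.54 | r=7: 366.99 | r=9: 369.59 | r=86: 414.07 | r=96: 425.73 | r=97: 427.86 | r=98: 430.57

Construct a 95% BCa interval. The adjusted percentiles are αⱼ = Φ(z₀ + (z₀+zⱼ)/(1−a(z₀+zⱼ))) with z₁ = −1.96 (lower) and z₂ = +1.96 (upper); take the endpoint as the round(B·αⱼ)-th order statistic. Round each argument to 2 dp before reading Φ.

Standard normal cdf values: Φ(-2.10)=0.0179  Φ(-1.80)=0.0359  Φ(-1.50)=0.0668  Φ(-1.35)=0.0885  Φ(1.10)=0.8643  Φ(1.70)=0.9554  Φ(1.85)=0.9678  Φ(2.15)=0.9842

(354.99, 427.86)

Lower: z₀ + z₁ = 0.050 + (-1.960) = -1.910; 1 − a(z₀+z₁) = 1 − (-0.058)(-1.910) = 0.8892; argument = 0.050 + (-1.910)/0.8892 = -2.0979 → -2.10.
α₁ = Φ(-2.10) = 0.0179; rank = round(100 × 0.0179) = 2; θ*₍2₎ = 354.99.
Upper: z₀ + z₂ = 2.010; 1 − a(z₀+z₂) = 1.1166; argument = 1.8501 → 1.85; α₂ = 0.9678; rank = 97; θ*₍97₎ = 427.86.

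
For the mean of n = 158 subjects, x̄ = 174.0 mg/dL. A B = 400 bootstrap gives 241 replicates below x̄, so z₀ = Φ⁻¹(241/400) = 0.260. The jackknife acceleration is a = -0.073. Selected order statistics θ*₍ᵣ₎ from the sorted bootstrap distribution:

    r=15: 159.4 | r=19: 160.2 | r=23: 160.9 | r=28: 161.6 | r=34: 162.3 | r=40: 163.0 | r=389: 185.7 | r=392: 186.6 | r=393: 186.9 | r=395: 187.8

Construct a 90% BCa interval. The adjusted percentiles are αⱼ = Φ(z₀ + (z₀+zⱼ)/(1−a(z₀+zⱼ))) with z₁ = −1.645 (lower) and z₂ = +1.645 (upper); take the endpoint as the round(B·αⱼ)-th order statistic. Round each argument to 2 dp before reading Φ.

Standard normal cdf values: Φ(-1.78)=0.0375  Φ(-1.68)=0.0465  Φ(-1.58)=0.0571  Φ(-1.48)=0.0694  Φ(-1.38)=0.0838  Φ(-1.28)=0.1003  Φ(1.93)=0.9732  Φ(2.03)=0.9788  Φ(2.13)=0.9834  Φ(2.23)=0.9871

(163.0, 185.7)

Lower: z₀ + z₁ = 0.260 + (-1.645) = -1.385; 1 − a(z₀+z₁) = 1 − (-0.073)(-1.385) = 0.8989; argument = 0.260 + (-1.385)/0.8989 = -1.2808 → -1.28.
α₁ = Φ(-1.28) = 0.1003; rank = round(400 × 0.1003) = 40; θ*₍40₎ = 163.0.
Upper: z₀ + z₂ = 1.905; 1 − a(z₀+z₂) = 1.1391; argument = 1.9324 → 1.93; α₂ = 0.9732; rank = 389; θ*₍389₎ = 185.7.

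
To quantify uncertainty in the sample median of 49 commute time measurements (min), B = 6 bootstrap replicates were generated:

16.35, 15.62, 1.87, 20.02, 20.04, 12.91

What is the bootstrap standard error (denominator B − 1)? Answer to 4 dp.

SE* = 6.7510

Bootstrap SE is the standard deviation of the 6 replicate medians.
Mean of replicates: (16.35 + 15.62 + 1.87 + 20.02 + 20.04 + 12.91) / 6 = 86.81000 / 6 = 14.46833
Sum of squared deviations: (+1.88167)² + (+1.15167)² + (−12.59833)² + (+5.55167)² + (+5.57167)² + (−1.55833)² = 227.87788
Variance = 227.87788 / 5 = 45.57558
SE* = √45.57558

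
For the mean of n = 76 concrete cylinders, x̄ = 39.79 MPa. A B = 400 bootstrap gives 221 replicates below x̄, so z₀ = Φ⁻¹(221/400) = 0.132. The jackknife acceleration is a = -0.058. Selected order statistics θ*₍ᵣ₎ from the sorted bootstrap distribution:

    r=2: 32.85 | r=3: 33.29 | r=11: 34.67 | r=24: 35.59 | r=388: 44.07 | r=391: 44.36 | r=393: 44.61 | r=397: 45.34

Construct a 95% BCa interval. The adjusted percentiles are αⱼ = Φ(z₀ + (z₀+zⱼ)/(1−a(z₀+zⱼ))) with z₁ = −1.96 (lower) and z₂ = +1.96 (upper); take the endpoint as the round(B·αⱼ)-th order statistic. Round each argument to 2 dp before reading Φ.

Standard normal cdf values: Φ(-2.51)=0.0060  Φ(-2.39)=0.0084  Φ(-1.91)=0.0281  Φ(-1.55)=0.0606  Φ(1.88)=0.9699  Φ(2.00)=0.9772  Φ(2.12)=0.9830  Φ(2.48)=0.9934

Lower: z₀ + z₁ = 0.132 + (-1.960) = -1.828; 1 − a(z₀+z₁) = 1 − (-0.058)(-1.828) = 0.8940; argument = 0.132 + (-1.828)/0.8940 = -1.9128 → -1.91.
α₁ = Φ(-1.91) = 0.0281; rank = round(400 × 0.0281) = 11; θ*₍11₎ = 34.67.
Upper: z₀ + z₂ = 2.092; 1 − a(z₀+z₂) = 1.1213; argument = 1.9976 → 2.00; α₂ = 0.9772; rank = 391; θ*₍391₎ = 44.36.

(34.67, 44.36)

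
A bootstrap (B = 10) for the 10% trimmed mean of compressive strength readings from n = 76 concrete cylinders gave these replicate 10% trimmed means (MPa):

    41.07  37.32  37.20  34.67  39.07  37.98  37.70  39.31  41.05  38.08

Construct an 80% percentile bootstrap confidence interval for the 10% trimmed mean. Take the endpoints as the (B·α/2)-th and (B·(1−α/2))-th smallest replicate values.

(34.67, 41.05)

Sorted replicates: 34.67, 37.20, 37.32, 37.70, 37.98, 38.08, 39.07, 39.31, 41.05, 41.07
α = 0.20; lower rank = 10 × 0.100 = 1; upper rank = 10 × 0.900 = 9.
The 1st smallest replicate is 34.67; the 9th is 41.05.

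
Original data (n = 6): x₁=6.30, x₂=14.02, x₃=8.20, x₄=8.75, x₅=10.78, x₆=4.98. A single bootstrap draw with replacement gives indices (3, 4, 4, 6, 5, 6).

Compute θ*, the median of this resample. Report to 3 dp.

θ* = 8.475

Resample values: 8.20, 8.75, 8.75, 4.98, 10.78, 4.98.
Sorted: 4.98, 4.98, 8.20, 8.75, 8.75, 10.78
Median = average of the two middle values = 8.475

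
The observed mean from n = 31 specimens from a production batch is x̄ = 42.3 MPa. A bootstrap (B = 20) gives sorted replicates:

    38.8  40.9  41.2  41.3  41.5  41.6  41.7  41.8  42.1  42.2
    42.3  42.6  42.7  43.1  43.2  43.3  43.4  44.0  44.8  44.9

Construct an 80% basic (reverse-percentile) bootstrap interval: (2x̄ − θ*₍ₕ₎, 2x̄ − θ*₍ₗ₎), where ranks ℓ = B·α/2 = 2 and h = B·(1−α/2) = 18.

Percentile endpoints at ranks 2 and 18: θ*₍2₎ = 40.9, θ*₍18₎ = 44.0.
Basic interval reflects these around x̄:
  lower = 2 × 42.3 − 44.0 = 40.6
  upper = 2 × 42.3 − 40.9 = 43.7

(40.6, 43.7)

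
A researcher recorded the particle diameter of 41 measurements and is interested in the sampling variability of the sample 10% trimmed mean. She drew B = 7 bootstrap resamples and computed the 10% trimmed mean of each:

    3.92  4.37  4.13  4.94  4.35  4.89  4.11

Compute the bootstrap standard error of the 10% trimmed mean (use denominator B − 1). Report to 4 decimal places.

SE* = 0.3919

Bootstrap SE is the standard deviation of the 7 replicate 10% trimmed means.
Mean of replicates: (3.92 + 4.37 + 4.13 + 4.94 + 4.35 + 4.89 + 4.11) / 7 = 30.71000 / 7 = 4.38714
Sum of squared deviations: (−0.46714)² + (−0.01714)² + (−0.25714)² + (+0.55286)² + (−0.03714)² + (+0.50286)² + (−0.27714)² = 0.92134
Variance = 0.92134 / 6 = 0.15356
SE* = √0.15356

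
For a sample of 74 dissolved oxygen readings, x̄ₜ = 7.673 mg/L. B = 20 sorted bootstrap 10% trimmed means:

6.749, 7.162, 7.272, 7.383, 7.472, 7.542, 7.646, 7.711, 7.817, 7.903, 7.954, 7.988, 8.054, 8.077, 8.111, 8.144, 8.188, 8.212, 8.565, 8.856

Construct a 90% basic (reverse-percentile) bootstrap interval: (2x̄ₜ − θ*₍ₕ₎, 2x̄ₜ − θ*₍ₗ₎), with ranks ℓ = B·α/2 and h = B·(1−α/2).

Percentile endpoints at ranks 1 and 19: θ*₍1₎ = 6.749, θ*₍19₎ = 8.565.
Basic interval reflects these around x̄ₜ:
  lower = 2 × 7.673 − 8.565 = 6.781
  upper = 2 × 7.673 − 6.749 = 8.597

(6.781, 8.597)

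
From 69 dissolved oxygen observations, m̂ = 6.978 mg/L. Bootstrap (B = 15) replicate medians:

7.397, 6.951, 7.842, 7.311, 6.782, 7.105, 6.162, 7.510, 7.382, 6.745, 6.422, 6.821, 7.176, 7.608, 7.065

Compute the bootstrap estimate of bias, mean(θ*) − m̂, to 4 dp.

bias = +0.1073

mean(θ*) = (7.397 + 6.951 + 7.842 + 7.311 + 6.782 + 7.105 + 6.162 + 7.510 + 7.382 + 6.745 + 6.422 + 6.821 + 7.176 + 7.608 + 7.065) / 15 = 7.08527
bias = 7.08527 − 6.978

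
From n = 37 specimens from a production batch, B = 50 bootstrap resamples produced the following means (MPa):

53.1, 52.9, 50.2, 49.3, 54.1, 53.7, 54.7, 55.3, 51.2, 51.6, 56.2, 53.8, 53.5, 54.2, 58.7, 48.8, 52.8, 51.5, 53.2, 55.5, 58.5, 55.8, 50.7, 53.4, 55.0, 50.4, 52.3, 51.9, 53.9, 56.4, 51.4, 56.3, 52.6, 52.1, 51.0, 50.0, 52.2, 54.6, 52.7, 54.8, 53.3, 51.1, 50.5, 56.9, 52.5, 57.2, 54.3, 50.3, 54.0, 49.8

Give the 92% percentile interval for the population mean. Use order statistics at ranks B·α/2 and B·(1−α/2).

(49.3, 57.2)

Sorted replicates: 48.8, 49.3, 49.8, 50.0, 50.2, 50.3, 50.4, 50.5, 50.7, 51.0, 51.1, 51.2, 51.4, 51.5, 51.6, 51.9, 52.1, 52.2, 52.3, 52.5, 52.6, 52.7, 52.8, 52.9, 53.1, 53.2, 53.3, 53.4, 53.5, 53.7, 53.8, 53.9, 54.0, 54.1, 54.2, 54.3, 54.6, 54.7, 54.8, 55.0, 55.3, 55.5, 55.8, 56.2, 56.3, 56.4, 56.9, 57.2, 58.5, 58.7
α = 0.08; lower rank = 50 × 0.040 = 2; upper rank = 50 × 0.960 = 48.
The 2nd smallest replicate is 49.3; the 48th is 57.2.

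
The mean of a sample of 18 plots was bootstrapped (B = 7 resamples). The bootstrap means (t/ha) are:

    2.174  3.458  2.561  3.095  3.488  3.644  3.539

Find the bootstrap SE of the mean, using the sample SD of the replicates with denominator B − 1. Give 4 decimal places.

Bootstrap SE is the standard deviation of the 7 replicate means.
Mean of replicates: (2.174 + 3.458 + 2.561 + 3.095 + 3.488 + 3.644 + 3.539) / 7 = 21.95900 / 7 = 3.13700
Sum of squared deviations: (−0.96300)² + (+0.32100)² + (−0.57600)² + (−0.04200)² + (+0.35100)² + (+0.50700)² + (+0.40200)² = 1.90580
Variance = 1.90580 / 6 = 0.31763
SE* = √0.31763

SE* = 0.5636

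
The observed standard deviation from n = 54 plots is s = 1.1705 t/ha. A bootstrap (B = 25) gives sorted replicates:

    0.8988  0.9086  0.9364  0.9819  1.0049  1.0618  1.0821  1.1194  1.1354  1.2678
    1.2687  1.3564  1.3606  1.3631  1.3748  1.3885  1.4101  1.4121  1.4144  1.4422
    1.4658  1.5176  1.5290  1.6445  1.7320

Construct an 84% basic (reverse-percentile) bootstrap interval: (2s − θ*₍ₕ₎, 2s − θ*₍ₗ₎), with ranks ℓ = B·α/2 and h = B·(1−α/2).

Percentile endpoints at ranks 2 and 23: θ*₍2₎ = 0.9086, θ*₍23₎ = 1.5290.
Basic interval reflects these around s:
  lower = 2 × 1.1705 − 1.5290 = 0.8120
  upper = 2 × 1.1705 − 0.9086 = 1.4324

(0.8120, 1.4324)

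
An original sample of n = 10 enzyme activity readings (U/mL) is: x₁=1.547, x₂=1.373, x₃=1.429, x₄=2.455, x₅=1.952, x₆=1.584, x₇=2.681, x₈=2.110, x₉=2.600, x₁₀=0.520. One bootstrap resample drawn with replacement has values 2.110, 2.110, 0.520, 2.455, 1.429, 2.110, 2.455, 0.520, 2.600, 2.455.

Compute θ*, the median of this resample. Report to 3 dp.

θ* = 2.110

Sorted: 0.520, 0.520, 1.429, 2.110, 2.110, 2.110, 2.455, 2.455, 2.455, 2.600
Median = average of the two middle values = 2.110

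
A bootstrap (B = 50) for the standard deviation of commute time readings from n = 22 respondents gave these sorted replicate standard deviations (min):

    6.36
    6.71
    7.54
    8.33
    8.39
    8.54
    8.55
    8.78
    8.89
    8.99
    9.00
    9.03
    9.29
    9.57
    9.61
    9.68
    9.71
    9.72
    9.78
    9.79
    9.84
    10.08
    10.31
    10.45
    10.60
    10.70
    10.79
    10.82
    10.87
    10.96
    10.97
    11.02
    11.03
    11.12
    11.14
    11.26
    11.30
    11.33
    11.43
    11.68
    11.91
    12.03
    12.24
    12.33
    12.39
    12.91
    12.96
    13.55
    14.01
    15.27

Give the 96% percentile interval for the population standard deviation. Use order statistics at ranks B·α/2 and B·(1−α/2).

(6.36, 14.01)

α = 0.04; lower rank = 50 × 0.020 = 1; upper rank = 50 × 0.980 = 49.
The 1st smallest replicate is 6.36; the 49th is 14.01.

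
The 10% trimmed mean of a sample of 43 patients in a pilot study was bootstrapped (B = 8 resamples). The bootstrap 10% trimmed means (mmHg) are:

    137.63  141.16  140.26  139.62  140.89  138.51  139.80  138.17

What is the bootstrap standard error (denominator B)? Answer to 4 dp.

Bootstrap SE is the standard deviation of the 8 replicate 10% trimmed means.
Mean of replicates: (137.63 + 141.16 + 140.26 + 139.62 + 140.89 + 138.51 + 139.80 + 138.17) / 8 = 1116.04000 / 8 = 139.50500
Sum of squared deviations: (−1.87500)² + (+1.65500)² + (+0.75500)² + (+0.11500)² + (+1.38500)² + (−0.99500)² + (+0.29500)² + (−1.33500)² = 11.61540
Variance = 11.61540 / 8 = 1.45193
SE* = √1.45193

SE* = 1.2050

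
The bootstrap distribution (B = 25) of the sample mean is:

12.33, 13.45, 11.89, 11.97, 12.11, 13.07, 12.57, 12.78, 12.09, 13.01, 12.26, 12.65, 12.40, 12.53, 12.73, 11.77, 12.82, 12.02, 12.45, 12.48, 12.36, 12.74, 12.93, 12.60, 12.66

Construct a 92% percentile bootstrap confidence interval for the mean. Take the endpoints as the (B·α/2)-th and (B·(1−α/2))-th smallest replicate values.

(11.77, 13.07)

Sorted replicates: 11.77, 11.89, 11.97, 12.02, 12.09, 12.11, 12.26, 12.33, 12.36, 12.40, 12.45, 12.48, 12.53, 12.57, 12.60, 12.65, 12.66, 12.73, 12.74, 12.78, 12.82, 12.93, 13.01, 13.07, 13.45
α = 0.08; lower rank = 25 × 0.040 = 1; upper rank = 25 × 0.960 = 24.
The 1st smallest replicate is 11.77; the 24th is 13.07.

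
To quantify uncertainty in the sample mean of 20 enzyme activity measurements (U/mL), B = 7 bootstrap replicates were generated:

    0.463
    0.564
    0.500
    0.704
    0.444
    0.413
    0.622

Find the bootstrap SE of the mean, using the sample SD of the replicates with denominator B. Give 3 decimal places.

SE* = 0.097

Bootstrap SE is the standard deviation of the 7 replicate means.
Mean of replicates: (0.463 + 0.564 + 0.500 + 0.704 + 0.444 + 0.413 + 0.622) / 7 = 3.7100 / 7 = 0.5300
Sum of squared deviations: (−0.0670)² + (+0.0340)² + (−0.0300)² + (+0.1740)² + (−0.0860)² + (−0.1170)² + (+0.0920)² = 0.0664
Variance = 0.0664 / 7 = 0.0095
SE* = √0.0095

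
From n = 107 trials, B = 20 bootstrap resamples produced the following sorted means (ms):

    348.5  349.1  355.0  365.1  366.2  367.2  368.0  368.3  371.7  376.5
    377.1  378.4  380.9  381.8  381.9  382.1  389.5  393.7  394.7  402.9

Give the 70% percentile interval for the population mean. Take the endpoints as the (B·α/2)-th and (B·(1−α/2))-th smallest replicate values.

α = 0.30; lower rank = 20 × 0.150 = 3; upper rank = 20 × 0.850 = 17.
The 3rd smallest replicate is 355.0; the 17th is 389.5.

(355.0, 389.5)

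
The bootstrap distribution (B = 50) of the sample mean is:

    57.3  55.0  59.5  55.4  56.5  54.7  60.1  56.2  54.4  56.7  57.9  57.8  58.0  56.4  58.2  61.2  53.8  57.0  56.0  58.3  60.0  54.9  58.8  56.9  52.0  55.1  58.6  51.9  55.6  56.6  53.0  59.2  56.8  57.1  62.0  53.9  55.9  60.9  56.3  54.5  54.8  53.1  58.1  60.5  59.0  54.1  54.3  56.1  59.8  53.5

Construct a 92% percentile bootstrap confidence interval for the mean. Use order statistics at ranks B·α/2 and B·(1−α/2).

Sorted replicates: 51.9, 52.0, 53.0, 53.1, 53.5, 53.8, 53.9, 54.1, 54.3, 54.4, 54.5, 54.7, 54.8, 54.9, 55.0, 55.1, 55.4, 55.6, 55.9, 56.0, 56.1, 56.2, 56.3, 56.4, 56.5, 56.6, 56.7, 56.8, 56.9, 57.0, 57.1, 57.3, 57.8, 57.9, 58.0, 58.1, 58.2, 58.3, 58.6, 58.8, 59.0, 59.2, 59.5, 59.8, 60.0, 60.1, 60.5, 60.9, 61.2, 62.0
α = 0.08; lower rank = 50 × 0.040 = 2; upper rank = 50 × 0.960 = 48.
The 2nd smallest replicate is 52.0; the 48th is 60.9.

(52.0, 60.9)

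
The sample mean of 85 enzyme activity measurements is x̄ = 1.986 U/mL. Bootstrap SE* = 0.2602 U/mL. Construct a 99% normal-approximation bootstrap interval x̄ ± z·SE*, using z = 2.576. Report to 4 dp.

Margin = 2.576 × 0.2602 = 0.67028
Interval: 1.986 ± 0.67028

(1.3157, 2.6563)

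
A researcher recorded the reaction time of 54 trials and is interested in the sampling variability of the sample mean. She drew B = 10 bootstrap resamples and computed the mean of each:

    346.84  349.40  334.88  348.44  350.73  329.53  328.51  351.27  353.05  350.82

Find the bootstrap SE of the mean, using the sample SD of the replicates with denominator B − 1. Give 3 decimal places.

SE* = 9.515

Bootstrap SE is the standard deviation of the 10 replicate means.
Mean of replicates: (346.84 + 349.40 + 334.88 + 348.44 + 350.73 + 329.53 + 328.51 + 351.27 + 353.05 + 350.82) / 10 = 3443.4700 / 10 = 344.3470
Sum of squared deviations: (+2.4930)² + (+5.0530)² + (−9.4670)² + (+4.0930)² + (+6.3830)² + (−14.8170)² + (−15.8370)² + (+6.9230)² + (+8.7030)² + (+6.4730)² = 814.7912
Variance = 814.7912 / 9 = 90.5324
SE* = √90.5324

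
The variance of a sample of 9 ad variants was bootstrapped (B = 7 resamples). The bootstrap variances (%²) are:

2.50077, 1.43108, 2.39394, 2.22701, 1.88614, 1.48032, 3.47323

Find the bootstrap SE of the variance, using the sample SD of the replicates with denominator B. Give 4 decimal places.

Bootstrap SE is the standard deviation of the 7 replicate variances.
Mean of replicates: (2.50077 + 1.43108 + 2.39394 + 2.22701 + 1.88614 + 1.48032 + 3.47323) / 7 = 15.392490 / 7 = 2.198927
Sum of squared deviations: (+0.301843)² + (−0.767847)² + (+0.195013)² + (+0.028083)² + (−0.312787)² + (−0.718607)² + (+1.274303)² = 2.957597
Variance = 2.957597 / 7 = 0.422514
SE* = √0.422514

SE* = 0.6500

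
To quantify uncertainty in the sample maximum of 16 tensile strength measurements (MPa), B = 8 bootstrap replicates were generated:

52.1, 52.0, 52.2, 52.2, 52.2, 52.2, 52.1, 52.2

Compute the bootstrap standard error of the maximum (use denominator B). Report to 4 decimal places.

SE* = 0.0707

Bootstrap SE is the standard deviation of the 8 replicate maximums.
Mean of replicates: (52.1 + 52.0 + 52.2 + 52.2 + 52.2 + 52.2 + 52.1 + 52.2) / 8 = 417.20000 / 8 = 52.15000
Sum of squared deviations: (−0.05000)² + (−0.15000)² + (+0.05000)² + (+0.05000)² + (+0.05000)² + (+0.05000)² + (−0.05000)² + (+0.05000)² = 0.04000
Variance = 0.04000 / 8 = 0.00500
SE* = √0.00500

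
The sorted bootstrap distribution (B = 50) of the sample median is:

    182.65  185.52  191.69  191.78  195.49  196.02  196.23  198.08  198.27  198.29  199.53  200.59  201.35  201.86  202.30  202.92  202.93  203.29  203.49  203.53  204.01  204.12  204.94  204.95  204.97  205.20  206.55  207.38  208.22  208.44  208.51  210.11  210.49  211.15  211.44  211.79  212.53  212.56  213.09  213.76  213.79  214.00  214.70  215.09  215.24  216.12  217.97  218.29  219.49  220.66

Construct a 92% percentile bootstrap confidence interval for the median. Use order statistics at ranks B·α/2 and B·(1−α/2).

α = 0.08; lower rank = 50 × 0.040 = 2; upper rank = 50 × 0.960 = 48.
The 2nd smallest replicate is 185.52; the 48th is 218.29.

(185.52, 218.29)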